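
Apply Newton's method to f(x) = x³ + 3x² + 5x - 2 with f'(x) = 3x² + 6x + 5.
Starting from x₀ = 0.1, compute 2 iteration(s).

f(x) = x³ + 3x² + 5x - 2
f'(x) = 3x² + 6x + 5
x₀ = 0.1

Newton-Raphson formula: x_{n+1} = x_n - f(x_n)/f'(x_n)

Iteration 1:
  f(0.100000) = -1.469000
  f'(0.100000) = 5.630000
  x_1 = 0.100000 - (-1.469000)/5.630000 = 0.360924
Iteration 2:
  f(0.360924) = 0.242432
  f'(0.360924) = 7.556339
  x_2 = 0.360924 - 0.242432/7.556339 = 0.328840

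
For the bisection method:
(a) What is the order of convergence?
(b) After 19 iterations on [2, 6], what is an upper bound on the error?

(a) Bisection has linear (order 1) convergence; the error is halved each step.

(b) Error bound = (b-a)/2^n = (6 - 2)/2^{19}
    = 4/2^{19}

(a) 1 (linear); (b) error ≤ 7.63e-06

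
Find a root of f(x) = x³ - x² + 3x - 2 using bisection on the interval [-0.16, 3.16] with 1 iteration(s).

f(x) = x³ - x² + 3x - 2
Initial interval: [-0.16, 3.16]

Iteration 1:
  c_1 = (-0.160000 + 3.160000)/2 = 1.500000
  f(c_1) = f(1.500000) = 3.625000
  f(a) × f(c) < 0, new interval: [-0.160000, 1.500000]

After 1 iteration(s), the approximation is c_1 = 1.500000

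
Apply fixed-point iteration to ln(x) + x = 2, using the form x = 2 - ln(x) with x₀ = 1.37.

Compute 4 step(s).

Equation: ln(x) + x = 2
Fixed-point form: x = 2 - ln(x)
x₀ = 1.37

x_1 = g(1.370000) = 1.685189
x_2 = g(1.685189) = 1.478122
x_3 = g(1.478122) = 1.609228
x_4 = g(1.609228) = 1.524246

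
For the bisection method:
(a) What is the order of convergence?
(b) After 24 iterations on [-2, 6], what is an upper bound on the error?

(a) Bisection has linear (order 1) convergence; the error is halved each step.

(b) Error bound = (b-a)/2^n = (6 - (-2))/2^{24}
    = 8/2^{24}

(a) 1 (linear); (b) error ≤ 4.77e-07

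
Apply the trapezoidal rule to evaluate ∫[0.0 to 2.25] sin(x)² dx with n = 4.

f(x) = sin(x)²
a = 0.0, b = 2.25, n = 4
h = (b - a)/n = 0.562500

Trapezoidal rule: (h/2)[f(x₀) + 2f(x₁) + 2f(x₂) + ... + f(xₙ)]

x_0 = 0.0000, f(x_0) = 0.000000, coefficient = 1
x_1 = 0.5625, f(x_1) = 0.284412, coefficient = 2
x_2 = 1.1250, f(x_2) = 0.814087, coefficient = 2
x_3 = 1.6875, f(x_3) = 0.986442, coefficient = 2
x_4 = 2.2500, f(x_4) = 0.605398, coefficient = 1

I ≈ (0.562500/2) × 4.775279 = 1.343047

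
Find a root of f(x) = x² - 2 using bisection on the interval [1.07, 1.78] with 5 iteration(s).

f(x) = x² - 2
Initial interval: [1.07, 1.78]

Iteration 1:
  c_1 = (1.070000 + 1.780000)/2 = 1.425000
  f(c_1) = f(1.425000) = 0.030625
  f(a) × f(c) < 0, new interval: [1.070000, 1.425000]
Iteration 2:
  c_2 = (1.070000 + 1.425000)/2 = 1.247500
  f(c_2) = f(1.247500) = -0.443744
  f(a) × f(c) ≥ 0, new interval: [1.247500, 1.425000]
Iteration 3:
  c_3 = (1.247500 + 1.425000)/2 = 1.336250
  f(c_3) = f(1.336250) = -0.214436
  f(a) × f(c) ≥ 0, new interval: [1.336250, 1.425000]
Iteration 4:
  c_4 = (1.336250 + 1.425000)/2 = 1.380625
  f(c_4) = f(1.380625) = -0.093875
  f(a) × f(c) ≥ 0, new interval: [1.380625, 1.425000]
Iteration 5:
  c_5 = (1.380625 + 1.425000)/2 = 1.402813
  f(c_5) = f(1.402813) = -0.032117
  f(a) × f(c) ≥ 0, new interval: [1.402813, 1.425000]

After 5 iteration(s), the approximation is c_5 = 1.402813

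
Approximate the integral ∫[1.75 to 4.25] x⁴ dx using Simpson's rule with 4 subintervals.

f(x) = x⁴
a = 1.75, b = 4.25, n = 4
h = (b - a)/n = 0.625000

Simpson's rule: (h/3)[f(x₀) + 4f(x₁) + 2f(x₂) + ... + f(xₙ)]

x_0 = 1.7500, f(x_0) = 9.378906, coefficient = 1
x_1 = 2.3750, f(x_1) = 31.816650, coefficient = 4
x_2 = 3.0000, f(x_2) = 81.000000, coefficient = 2
x_3 = 3.6250, f(x_3) = 172.676025, coefficient = 4
x_4 = 4.2500, f(x_4) = 326.253906, coefficient = 1

I ≈ (0.625000/3) × 1315.603516 = 274.084066
Exact value: 274.033203
Error: 0.050863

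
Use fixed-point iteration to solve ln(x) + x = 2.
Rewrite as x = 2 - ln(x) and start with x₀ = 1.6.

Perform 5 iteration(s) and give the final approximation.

Equation: ln(x) + x = 2
Fixed-point form: x = 2 - ln(x)
x₀ = 1.6

x_1 = g(1.600000) = 1.529996
x_2 = g(1.529996) = 1.574735
x_3 = g(1.574735) = 1.545913
x_4 = g(1.545913) = 1.564385
x_5 = g(1.564385) = 1.552507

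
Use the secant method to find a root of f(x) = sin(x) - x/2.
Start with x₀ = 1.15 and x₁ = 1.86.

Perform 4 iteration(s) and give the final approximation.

f(x) = sin(x) - x/2
x₀ = 1.15, x₁ = 1.86

Secant formula: x_{n+1} = x_n - f(x_n)(x_n - x_{n-1})/(f(x_n) - f(x_{n-1}))

Iteration 1:
  f(1.150000) = 0.337764
  f(1.860000) = 0.028471
  x_2 = 1.860000 - 0.028471×(1.860000 - 1.150000)/(0.028471 - 0.337764)
       = 1.925358
Iteration 2:
  f(1.860000) = 0.028471
  f(1.925358) = -0.024880
  x_3 = 1.925358 - (-0.024880)×(1.925358 - 1.860000)/(-0.024880 - 0.028471)
       = 1.894879
Iteration 3:
  f(1.925358) = -0.024880
  f(1.894879) = 0.000504
  x_4 = 1.894879 - 0.000504×(1.894879 - 1.925358)/(0.000504 - (-0.024880))
       = 1.895484
Iteration 4:
  f(1.894879) = 0.000504
  f(1.895484) = 0.000009
  x_5 = 1.895484 - 0.000009×(1.895484 - 1.894879)/(0.000009 - 0.000504)
       = 1.895494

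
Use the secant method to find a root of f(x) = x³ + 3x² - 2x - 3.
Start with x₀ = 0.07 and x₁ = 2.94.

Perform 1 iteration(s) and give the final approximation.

f(x) = x³ + 3x² - 2x - 3
x₀ = 0.07, x₁ = 2.94

Secant formula: x_{n+1} = x_n - f(x_n)(x_n - x_{n-1})/(f(x_n) - f(x_{n-1}))

Iteration 1:
  f(0.070000) = -3.124957
  f(2.940000) = 42.462984
  x_2 = 2.940000 - 42.462984×(2.940000 - 0.070000)/(42.462984 - (-3.124957))
       = 0.266732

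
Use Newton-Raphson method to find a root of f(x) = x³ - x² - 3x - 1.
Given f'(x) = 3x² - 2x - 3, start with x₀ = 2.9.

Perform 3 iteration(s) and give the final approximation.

f(x) = x³ - x² - 3x - 1
f'(x) = 3x² - 2x - 3
x₀ = 2.9

Newton-Raphson formula: x_{n+1} = x_n - f(x_n)/f'(x_n)

Iteration 1:
  f(2.900000) = 6.279000
  f'(2.900000) = 16.430000
  x_1 = 2.900000 - 6.279000/16.430000 = 2.517833
Iteration 2:
  f(2.517833) = 1.068780
  f'(2.517833) = 10.982786
  x_2 = 2.517833 - 1.068780/10.982786 = 2.420519
Iteration 3:
  f(2.420519) = 0.061140
  f'(2.420519) = 9.735700
  x_3 = 2.420519 - 0.061140/9.735700 = 2.414239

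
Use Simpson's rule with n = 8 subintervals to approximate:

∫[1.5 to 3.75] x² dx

f(x) = x²
a = 1.5, b = 3.75, n = 8
h = (b - a)/n = 0.281250

Simpson's rule: (h/3)[f(x₀) + 4f(x₁) + 2f(x₂) + ... + f(xₙ)]

x_0 = 1.5000, f(x_0) = 2.250000, coefficient = 1
x_1 = 1.7812, f(x_1) = 3.172852, coefficient = 4
x_2 = 2.0625, f(x_2) = 4.253906, coefficient = 2
x_3 = 2.3438, f(x_3) = 5.493164, coefficient = 4
x_4 = 2.6250, f(x_4) = 6.890625, coefficient = 2
x_5 = 2.9062, f(x_5) = 8.446289, coefficient = 4
x_6 = 3.1875, f(x_6) = 10.160156, coefficient = 2
x_7 = 3.4688, f(x_7) = 12.032227, coefficient = 4
x_8 = 3.7500, f(x_8) = 14.062500, coefficient = 1

I ≈ (0.281250/3) × 175.500000 = 16.453125
Exact value: 16.453125
Error: 0.000000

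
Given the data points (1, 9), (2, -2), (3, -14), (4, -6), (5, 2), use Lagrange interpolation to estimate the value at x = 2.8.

Lagrange interpolation formula:
P(x) = Σ yᵢ × Lᵢ(x)
where Lᵢ(x) = Π_{j≠i} (x - xⱼ)/(xᵢ - xⱼ)

L_0(2.8) = (2.8 - 2)/(1 - 2) × (2.8 - 3)/(1 - 3) × (2.8 - 4)/(1 - 4) × (2.8 - 5)/(1 - 5) = -0.017600
L_1(2.8) = (2.8 - 1)/(2 - 1) × (2.8 - 3)/(2 - 3) × (2.8 - 4)/(2 - 4) × (2.8 - 5)/(2 - 5) = 0.158400
L_2(2.8) = (2.8 - 1)/(3 - 1) × (2.8 - 2)/(3 - 2) × (2.8 - 4)/(3 - 4) × (2.8 - 5)/(3 - 5) = 0.950400
L_3(2.8) = (2.8 - 1)/(4 - 1) × (2.8 - 2)/(4 - 2) × (2.8 - 3)/(4 - 3) × (2.8 - 5)/(4 - 5) = -0.105600
L_4(2.8) = (2.8 - 1)/(5 - 1) × (2.8 - 2)/(5 - 2) × (2.8 - 3)/(5 - 3) × (2.8 - 4)/(5 - 4) = 0.014400

P(2.8) = 9×L_0(2.8) + (-2)×L_1(2.8) + (-14)×L_2(2.8) + (-6)×L_3(2.8) + 2×L_4(2.8)
P(2.8) = -13.118400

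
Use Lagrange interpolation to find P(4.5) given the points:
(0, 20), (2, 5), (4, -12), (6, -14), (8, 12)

Lagrange interpolation formula:
P(x) = Σ yᵢ × Lᵢ(x)
where Lᵢ(x) = Π_{j≠i} (x - xⱼ)/(xᵢ - xⱼ)

L_0(4.5) = (4.5 - 2)/(0 - 2) × (4.5 - 4)/(0 - 4) × (4.5 - 6)/(0 - 6) × (4.5 - 8)/(0 - 8) = 0.017090
L_1(4.5) = (4.5 - 0)/(2 - 0) × (4.5 - 4)/(2 - 4) × (4.5 - 6)/(2 - 6) × (4.5 - 8)/(2 - 8) = -0.123047
L_2(4.5) = (4.5 - 0)/(4 - 0) × (4.5 - 2)/(4 - 2) × (4.5 - 6)/(4 - 6) × (4.5 - 8)/(4 - 8) = 0.922852
L_3(4.5) = (4.5 - 0)/(6 - 0) × (4.5 - 2)/(6 - 2) × (4.5 - 4)/(6 - 4) × (4.5 - 8)/(6 - 8) = 0.205078
L_4(4.5) = (4.5 - 0)/(8 - 0) × (4.5 - 2)/(8 - 2) × (4.5 - 4)/(8 - 4) × (4.5 - 6)/(8 - 6) = -0.021973

P(4.5) = 20×L_0(4.5) + 5×L_1(4.5) + (-12)×L_2(4.5) + (-14)×L_3(4.5) + 12×L_4(4.5)
P(4.5) = -14.482422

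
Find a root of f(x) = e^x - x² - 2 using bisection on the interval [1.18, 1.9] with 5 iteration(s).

f(x) = e^x - x² - 2
Initial interval: [1.18, 1.9]

Iteration 1:
  c_1 = (1.180000 + 1.900000)/2 = 1.540000
  f(c_1) = f(1.540000) = 0.292990
  f(a) × f(c) < 0, new interval: [1.180000, 1.540000]
Iteration 2:
  c_2 = (1.180000 + 1.540000)/2 = 1.360000
  f(c_2) = f(1.360000) = 0.046593
  f(a) × f(c) < 0, new interval: [1.180000, 1.360000]
Iteration 3:
  c_3 = (1.180000 + 1.360000)/2 = 1.270000
  f(c_3) = f(1.270000) = -0.052047
  f(a) × f(c) ≥ 0, new interval: [1.270000, 1.360000]
Iteration 4:
  c_4 = (1.270000 + 1.360000)/2 = 1.315000
  f(c_4) = f(1.315000) = -0.004474
  f(a) × f(c) ≥ 0, new interval: [1.315000, 1.360000]
Iteration 5:
  c_5 = (1.315000 + 1.360000)/2 = 1.337500
  f(c_5) = f(1.337500) = 0.020602
  f(a) × f(c) < 0, new interval: [1.315000, 1.337500]

After 5 iteration(s), the approximation is c_5 = 1.337500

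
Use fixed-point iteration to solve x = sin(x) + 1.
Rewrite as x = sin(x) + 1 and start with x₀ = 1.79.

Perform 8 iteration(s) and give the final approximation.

Equation: x = sin(x) + 1
Fixed-point form: x = sin(x) + 1
x₀ = 1.79

x_1 = g(1.790000) = 1.976071
x_2 = g(1.976071) = 1.918994
x_3 = g(1.918994) = 1.939989
x_4 = g(1.939989) = 1.932619
x_5 = g(1.932619) = 1.935253
x_6 = g(1.935253) = 1.934317
x_7 = g(1.934317) = 1.934651
x_8 = g(1.934651) = 1.934532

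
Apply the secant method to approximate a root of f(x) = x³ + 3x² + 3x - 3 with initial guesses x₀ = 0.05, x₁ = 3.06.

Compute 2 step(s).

f(x) = x³ + 3x² + 3x - 3
x₀ = 0.05, x₁ = 3.06

Secant formula: x_{n+1} = x_n - f(x_n)(x_n - x_{n-1})/(f(x_n) - f(x_{n-1}))

Iteration 1:
  f(0.050000) = -2.842375
  f(3.060000) = 62.923416
  x_2 = 3.060000 - 62.923416×(3.060000 - 0.050000)/(62.923416 - (-2.842375))
       = 0.180091
Iteration 2:
  f(3.060000) = 62.923416
  f(0.180091) = -2.356587
  x_3 = 0.180091 - (-2.356587)×(0.180091 - 3.060000)/(-2.356587 - 62.923416)
       = 0.284055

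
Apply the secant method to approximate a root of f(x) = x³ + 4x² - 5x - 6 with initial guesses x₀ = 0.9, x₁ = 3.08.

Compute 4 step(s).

f(x) = x³ + 4x² - 5x - 6
x₀ = 0.9, x₁ = 3.08

Secant formula: x_{n+1} = x_n - f(x_n)(x_n - x_{n-1})/(f(x_n) - f(x_{n-1}))

Iteration 1:
  f(0.900000) = -6.531000
  f(3.080000) = 45.763712
  x_2 = 3.080000 - 45.763712×(3.080000 - 0.900000)/(45.763712 - (-6.531000))
       = 1.172257
Iteration 2:
  f(3.080000) = 45.763712
  f(1.172257) = -4.753643
  x_3 = 1.172257 - (-4.753643)×(1.172257 - 3.080000)/(-4.753643 - 45.763712)
       = 1.351774
Iteration 3:
  f(1.172257) = -4.753643
  f(1.351774) = -2.979614
  x_4 = 1.351774 - (-2.979614)×(1.351774 - 1.172257)/(-2.979614 - (-4.753643))
       = 1.653286
Iteration 4:
  f(1.351774) = -2.979614
  f(1.653286) = 1.186009
  x_5 = 1.653286 - 1.186009×(1.653286 - 1.351774)/(1.186009 - (-2.979614))
       = 1.567442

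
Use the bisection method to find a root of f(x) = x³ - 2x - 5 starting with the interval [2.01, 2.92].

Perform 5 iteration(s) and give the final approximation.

f(x) = x³ - 2x - 5
Initial interval: [2.01, 2.92]

Iteration 1:
  c_1 = (2.010000 + 2.920000)/2 = 2.465000
  f(c_1) = f(2.465000) = 5.047895
  f(a) × f(c) < 0, new interval: [2.010000, 2.465000]
Iteration 2:
  c_2 = (2.010000 + 2.465000)/2 = 2.237500
  f(c_2) = f(2.237500) = 1.726834
  f(a) × f(c) < 0, new interval: [2.010000, 2.237500]
Iteration 3:
  c_3 = (2.010000 + 2.237500)/2 = 2.123750
  f(c_3) = f(2.123750) = 0.331279
  f(a) × f(c) < 0, new interval: [2.010000, 2.123750]
Iteration 4:
  c_4 = (2.010000 + 2.123750)/2 = 2.066875
  f(c_4) = f(2.066875) = -0.304117
  f(a) × f(c) ≥ 0, new interval: [2.066875, 2.123750]
Iteration 5:
  c_5 = (2.066875 + 2.123750)/2 = 2.095312
  f(c_5) = f(2.095312) = 0.008498
  f(a) × f(c) < 0, new interval: [2.066875, 2.095312]

After 5 iteration(s), the approximation is c_5 = 2.095312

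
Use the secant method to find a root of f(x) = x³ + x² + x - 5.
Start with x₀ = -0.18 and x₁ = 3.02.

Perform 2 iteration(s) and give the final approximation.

f(x) = x³ + x² + x - 5
x₀ = -0.18, x₁ = 3.02

Secant formula: x_{n+1} = x_n - f(x_n)(x_n - x_{n-1})/(f(x_n) - f(x_{n-1}))

Iteration 1:
  f(-0.180000) = -5.153432
  f(3.020000) = 34.684008
  x_2 = 3.020000 - 34.684008×(3.020000 - (-0.180000))/(34.684008 - (-5.153432))
       = 0.233957
Iteration 2:
  f(3.020000) = 34.684008
  f(0.233957) = -4.698501
  x_3 = 0.233957 - (-4.698501)×(0.233957 - 3.020000)/(-4.698501 - 34.684008)
       = 0.566344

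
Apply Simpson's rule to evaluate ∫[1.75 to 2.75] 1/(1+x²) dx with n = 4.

f(x) = 1/(1+x²)
a = 1.75, b = 2.75, n = 4
h = (b - a)/n = 0.250000

Simpson's rule: (h/3)[f(x₀) + 4f(x₁) + 2f(x₂) + ... + f(xₙ)]

x_0 = 1.7500, f(x_0) = 0.246154, coefficient = 1
x_1 = 2.0000, f(x_1) = 0.200000, coefficient = 4
x_2 = 2.2500, f(x_2) = 0.164948, coefficient = 2
x_3 = 2.5000, f(x_3) = 0.137931, coefficient = 4
x_4 = 2.7500, f(x_4) = 0.116788, coefficient = 1

I ≈ (0.250000/3) × 2.044563 = 0.170380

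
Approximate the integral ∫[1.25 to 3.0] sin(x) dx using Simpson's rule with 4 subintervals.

f(x) = sin(x)
a = 1.25, b = 3.0, n = 4
h = (b - a)/n = 0.437500

Simpson's rule: (h/3)[f(x₀) + 4f(x₁) + 2f(x₂) + ... + f(xₙ)]

x_0 = 1.2500, f(x_0) = 0.948985, coefficient = 1
x_1 = 1.6875, f(x_1) = 0.993198, coefficient = 4
x_2 = 2.1250, f(x_2) = 0.850320, coefficient = 2
x_3 = 2.5625, f(x_3) = 0.547265, coefficient = 4
x_4 = 3.0000, f(x_4) = 0.141120, coefficient = 1

I ≈ (0.437500/3) × 8.952595 = 1.305587
Exact value: 1.305315
Error: 0.000272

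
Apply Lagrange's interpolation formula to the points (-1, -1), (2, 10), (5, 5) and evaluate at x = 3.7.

Lagrange interpolation formula:
P(x) = Σ yᵢ × Lᵢ(x)
where Lᵢ(x) = Π_{j≠i} (x - xⱼ)/(xᵢ - xⱼ)

L_0(3.7) = (3.7 - 2)/(-1 - 2) × (3.7 - 5)/(-1 - 5) = -0.122778
L_1(3.7) = (3.7 - (-1))/(2 - (-1)) × (3.7 - 5)/(2 - 5) = 0.678889
L_2(3.7) = (3.7 - (-1))/(5 - (-1)) × (3.7 - 2)/(5 - 2) = 0.443889

P(3.7) = (-1)×L_0(3.7) + 10×L_1(3.7) + 5×L_2(3.7)
P(3.7) = 9.131111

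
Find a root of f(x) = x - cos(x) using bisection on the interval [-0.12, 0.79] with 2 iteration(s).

f(x) = x - cos(x)
Initial interval: [-0.12, 0.79]

Iteration 1:
  c_1 = (-0.120000 + 0.790000)/2 = 0.335000
  f(c_1) = f(0.335000) = -0.609410
  f(a) × f(c) ≥ 0, new interval: [0.335000, 0.790000]
Iteration 2:
  c_2 = (0.335000 + 0.790000)/2 = 0.562500
  f(c_2) = f(0.562500) = -0.283424
  f(a) × f(c) ≥ 0, new interval: [0.562500, 0.790000]

After 2 iteration(s), the approximation is c_2 = 0.562500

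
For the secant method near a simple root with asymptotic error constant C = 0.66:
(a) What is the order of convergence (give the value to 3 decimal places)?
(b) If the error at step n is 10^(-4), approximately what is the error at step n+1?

(a) Secant method has superlinear convergence with order φ = (1+√5)/2 ≈ 1.618.
    This means |e_{n+1}| ≈ C|e_n|^1.618.

(b) With |e_n| = 10^(-4) and C = 0.66:
    |e_{n+1}| ≈ 0.66 × (10^(-4))^1.618 = 0.66 × 10^(-6.47)

(a) ≈ 1.618 (golden ratio); (b) |e_{n+1}| ≈ 2.225e-07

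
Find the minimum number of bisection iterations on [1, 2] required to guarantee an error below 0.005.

We need (b-a)/2^n ≤ 0.005
(2 - 1)/2^n ≤ 0.005
1/2^n ≤ 0.005
2^n ≥ 200
n ≥ log₂(200) = 7.64
n ≥ 8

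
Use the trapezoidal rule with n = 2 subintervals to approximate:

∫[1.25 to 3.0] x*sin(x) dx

f(x) = x*sin(x)
a = 1.25, b = 3.0, n = 2
h = (b - a)/n = 0.875000

Trapezoidal rule: (h/2)[f(x₀) + 2f(x₁) + 2f(x₂) + ... + f(xₙ)]

x_0 = 1.2500, f(x_0) = 1.186231, coefficient = 1
x_1 = 2.1250, f(x_1) = 1.806930, coefficient = 2
x_2 = 3.0000, f(x_2) = 0.423360, coefficient = 1

I ≈ (0.875000/2) × 5.223450 = 2.285259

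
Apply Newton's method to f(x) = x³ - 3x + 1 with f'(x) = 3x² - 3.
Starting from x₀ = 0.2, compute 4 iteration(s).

f(x) = x³ - 3x + 1
f'(x) = 3x² - 3
x₀ = 0.2

Newton-Raphson formula: x_{n+1} = x_n - f(x_n)/f'(x_n)

Iteration 1:
  f(0.200000) = 0.408000
  f'(0.200000) = -2.880000
  x_1 = 0.200000 - 0.408000/(-2.880000) = 0.341667
Iteration 2:
  f(0.341667) = 0.014885
  f'(0.341667) = -2.649792
  x_2 = 0.341667 - 0.014885/(-2.649792) = 0.347284
Iteration 3:
  f(0.347284) = 0.000033
  f'(0.347284) = -2.638181
  x_3 = 0.347284 - 0.000033/(-2.638181) = 0.347296
Iteration 4:
  f(0.347296) = 0.000000
  f'(0.347296) = -2.638156
  x_4 = 0.347296 - 0.000000/(-2.638156) = 0.347296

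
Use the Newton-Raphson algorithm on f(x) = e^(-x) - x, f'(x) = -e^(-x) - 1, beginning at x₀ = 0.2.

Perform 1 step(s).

f(x) = e^(-x) - x
f'(x) = -e^(-x) - 1
x₀ = 0.2

Newton-Raphson formula: x_{n+1} = x_n - f(x_n)/f'(x_n)

Iteration 1:
  f(0.200000) = 0.618731
  f'(0.200000) = -1.818731
  x_1 = 0.200000 - 0.618731/(-1.818731) = 0.540199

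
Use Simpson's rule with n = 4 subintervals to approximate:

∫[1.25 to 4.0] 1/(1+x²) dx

f(x) = 1/(1+x²)
a = 1.25, b = 4.0, n = 4
h = (b - a)/n = 0.687500

Simpson's rule: (h/3)[f(x₀) + 4f(x₁) + 2f(x₂) + ... + f(xₙ)]

x_0 = 1.2500, f(x_0) = 0.390244, coefficient = 1
x_1 = 1.9375, f(x_1) = 0.210353, coefficient = 4
x_2 = 2.6250, f(x_2) = 0.126733, coefficient = 2
x_3 = 3.3125, f(x_3) = 0.083524, coefficient = 4
x_4 = 4.0000, f(x_4) = 0.058824, coefficient = 1

I ≈ (0.687500/3) × 1.878041 = 0.430384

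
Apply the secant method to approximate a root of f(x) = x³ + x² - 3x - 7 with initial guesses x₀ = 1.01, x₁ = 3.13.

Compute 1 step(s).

f(x) = x³ + x² - 3x - 7
x₀ = 1.01, x₁ = 3.13

Secant formula: x_{n+1} = x_n - f(x_n)(x_n - x_{n-1})/(f(x_n) - f(x_{n-1}))

Iteration 1:
  f(1.010000) = -7.979599
  f(3.130000) = 24.071197
  x_2 = 3.130000 - 24.071197×(3.130000 - 1.010000)/(24.071197 - (-7.979599))
       = 1.537811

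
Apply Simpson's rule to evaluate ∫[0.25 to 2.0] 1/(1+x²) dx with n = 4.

f(x) = 1/(1+x²)
a = 0.25, b = 2.0, n = 4
h = (b - a)/n = 0.437500

Simpson's rule: (h/3)[f(x₀) + 4f(x₁) + 2f(x₂) + ... + f(xₙ)]

x_0 = 0.2500, f(x_0) = 0.941176, coefficient = 1
x_1 = 0.6875, f(x_1) = 0.679045, coefficient = 4
x_2 = 1.1250, f(x_2) = 0.441379, coefficient = 2
x_3 = 1.5625, f(x_3) = 0.290579, coefficient = 4
x_4 = 2.0000, f(x_4) = 0.200000, coefficient = 1

I ≈ (0.437500/3) × 5.902431 = 0.860771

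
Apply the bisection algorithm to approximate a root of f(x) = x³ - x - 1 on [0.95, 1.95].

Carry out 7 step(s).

f(x) = x³ - x - 1
Initial interval: [0.95, 1.95]

Iteration 1:
  c_1 = (0.950000 + 1.950000)/2 = 1.450000
  f(c_1) = f(1.450000) = 0.598625
  f(a) × f(c) < 0, new interval: [0.950000, 1.450000]
Iteration 2:
  c_2 = (0.950000 + 1.450000)/2 = 1.200000
  f(c_2) = f(1.200000) = -0.472000
  f(a) × f(c) ≥ 0, new interval: [1.200000, 1.450000]
Iteration 3:
  c_3 = (1.200000 + 1.450000)/2 = 1.325000
  f(c_3) = f(1.325000) = 0.001203
  f(a) × f(c) < 0, new interval: [1.200000, 1.325000]
Iteration 4:
  c_4 = (1.200000 + 1.325000)/2 = 1.262500
  f(c_4) = f(1.262500) = -0.250193
  f(a) × f(c) ≥ 0, new interval: [1.262500, 1.325000]
Iteration 5:
  c_5 = (1.262500 + 1.325000)/2 = 1.293750
  f(c_5) = f(1.293750) = -0.128285
  f(a) × f(c) ≥ 0, new interval: [1.293750, 1.325000]
Iteration 6:
  c_6 = (1.293750 + 1.325000)/2 = 1.309375
  f(c_6) = f(1.309375) = -0.064500
  f(a) × f(c) ≥ 0, new interval: [1.309375, 1.325000]
Iteration 7:
  c_7 = (1.309375 + 1.325000)/2 = 1.317187
  f(c_7) = f(1.317187) = -0.031890
  f(a) × f(c) ≥ 0, new interval: [1.317187, 1.325000]

After 7 iteration(s), the approximation is c_7 = 1.317187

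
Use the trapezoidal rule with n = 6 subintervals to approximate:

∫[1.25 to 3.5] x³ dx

f(x) = x³
a = 1.25, b = 3.5, n = 6
h = (b - a)/n = 0.375000

Trapezoidal rule: (h/2)[f(x₀) + 2f(x₁) + 2f(x₂) + ... + f(xₙ)]

x_0 = 1.2500, f(x_0) = 1.953125, coefficient = 1
x_1 = 1.6250, f(x_1) = 4.291016, coefficient = 2
x_2 = 2.0000, f(x_2) = 8.000000, coefficient = 2
x_3 = 2.3750, f(x_3) = 13.396484, coefficient = 2
x_4 = 2.7500, f(x_4) = 20.796875, coefficient = 2
x_5 = 3.1250, f(x_5) = 30.517578, coefficient = 2
x_6 = 3.5000, f(x_6) = 42.875000, coefficient = 1

I ≈ (0.375000/2) × 198.832031 = 37.281006
Exact value: 36.905273
Error: 0.375732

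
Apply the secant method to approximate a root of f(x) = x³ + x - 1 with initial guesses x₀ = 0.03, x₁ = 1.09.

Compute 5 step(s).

f(x) = x³ + x - 1
x₀ = 0.03, x₁ = 1.09

Secant formula: x_{n+1} = x_n - f(x_n)(x_n - x_{n-1})/(f(x_n) - f(x_{n-1}))

Iteration 1:
  f(0.030000) = -0.969973
  f(1.090000) = 1.385029
  x_2 = 1.090000 - 1.385029×(1.090000 - 0.030000)/(1.385029 - (-0.969973))
       = 0.466590
Iteration 2:
  f(1.090000) = 1.385029
  f(0.466590) = -0.431830
  x_3 = 0.466590 - (-0.431830)×(0.466590 - 1.090000)/(-0.431830 - 1.385029)
       = 0.614762
Iteration 3:
  f(0.466590) = -0.431830
  f(0.614762) = -0.152900
  x_4 = 0.614762 - (-0.152900)×(0.614762 - 0.466590)/(-0.152900 - (-0.431830))
       = 0.695984
Iteration 4:
  f(0.614762) = -0.152900
  f(0.695984) = 0.033115
  x_5 = 0.695984 - 0.033115×(0.695984 - 0.614762)/(0.033115 - (-0.152900))
       = 0.681525
Iteration 5:
  f(0.695984) = 0.033115
  f(0.681525) = -0.001923
  x_6 = 0.681525 - (-0.001923)×(0.681525 - 0.695984)/(-0.001923 - 0.033115)
       = 0.682318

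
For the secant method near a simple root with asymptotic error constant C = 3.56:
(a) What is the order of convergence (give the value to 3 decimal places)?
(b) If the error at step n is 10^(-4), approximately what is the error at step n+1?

(a) Secant method has superlinear convergence with order φ = (1+√5)/2 ≈ 1.618.
    This means |e_{n+1}| ≈ C|e_n|^1.618.

(b) With |e_n| = 10^(-4) and C = 3.56:
    |e_{n+1}| ≈ 3.56 × (10^(-4))^1.618 = 3.56 × 10^(-6.47)

(a) ≈ 1.618 (golden ratio); (b) |e_{n+1}| ≈ 1.200e-06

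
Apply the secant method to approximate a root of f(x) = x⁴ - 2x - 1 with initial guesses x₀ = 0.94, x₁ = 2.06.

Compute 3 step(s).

f(x) = x⁴ - 2x - 1
x₀ = 0.94, x₁ = 2.06

Secant formula: x_{n+1} = x_n - f(x_n)(x_n - x_{n-1})/(f(x_n) - f(x_{n-1}))

Iteration 1:
  f(0.940000) = -2.099251
  f(2.060000) = 12.888141
  x_2 = 2.060000 - 12.888141×(2.060000 - 0.940000)/(12.888141 - (-2.099251))
       = 1.096876
Iteration 2:
  f(2.060000) = 12.888141
  f(1.096876) = -1.746214
  x_3 = 1.096876 - (-1.746214)×(1.096876 - 2.060000)/(-1.746214 - 12.888141)
       = 1.211799
Iteration 3:
  f(1.096876) = -1.746214
  f(1.211799) = -1.267234
  x_4 = 1.211799 - (-1.267234)×(1.211799 - 1.096876)/(-1.267234 - (-1.746214))
       = 1.515849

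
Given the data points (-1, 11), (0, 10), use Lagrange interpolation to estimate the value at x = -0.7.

Lagrange interpolation formula:
P(x) = Σ yᵢ × Lᵢ(x)
where Lᵢ(x) = Π_{j≠i} (x - xⱼ)/(xᵢ - xⱼ)

L_0(-0.7) = (-0.7 - 0)/(-1 - 0) = 0.700000
L_1(-0.7) = (-0.7 - (-1))/(0 - (-1)) = 0.300000

P(-0.7) = 11×L_0(-0.7) + 10×L_1(-0.7)
P(-0.7) = 10.700000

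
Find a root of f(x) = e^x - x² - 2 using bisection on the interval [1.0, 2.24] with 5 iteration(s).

f(x) = e^x - x² - 2
Initial interval: [1.0, 2.24]

Iteration 1:
  c_1 = (1.000000 + 2.240000)/2 = 1.620000
  f(c_1) = f(1.620000) = 0.428690
  f(a) × f(c) < 0, new interval: [1.000000, 1.620000]
Iteration 2:
  c_2 = (1.000000 + 1.620000)/2 = 1.310000
  f(c_2) = f(1.310000) = -0.009926
  f(a) × f(c) ≥ 0, new interval: [1.310000, 1.620000]
Iteration 3:
  c_3 = (1.310000 + 1.620000)/2 = 1.465000
  f(c_3) = f(1.465000) = 0.181318
  f(a) × f(c) < 0, new interval: [1.310000, 1.465000]
Iteration 4:
  c_4 = (1.310000 + 1.465000)/2 = 1.387500
  f(c_4) = f(1.387500) = 0.079669
  f(a) × f(c) < 0, new interval: [1.310000, 1.387500]
Iteration 5:
  c_5 = (1.310000 + 1.387500)/2 = 1.348750
  f(c_5) = f(1.348750) = 0.033480
  f(a) × f(c) < 0, new interval: [1.310000, 1.348750]

After 5 iteration(s), the approximation is c_5 = 1.348750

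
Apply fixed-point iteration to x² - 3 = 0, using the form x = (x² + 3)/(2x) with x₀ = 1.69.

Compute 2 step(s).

Equation: x² - 3 = 0
Fixed-point form: x = (x² + 3)/(2x)
x₀ = 1.69

x_1 = g(1.690000) = 1.732574
x_2 = g(1.732574) = 1.732051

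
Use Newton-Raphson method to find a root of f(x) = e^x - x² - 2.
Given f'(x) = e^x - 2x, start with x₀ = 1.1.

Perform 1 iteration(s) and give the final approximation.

f(x) = e^x - x² - 2
f'(x) = e^x - 2x
x₀ = 1.1

Newton-Raphson formula: x_{n+1} = x_n - f(x_n)/f'(x_n)

Iteration 1:
  f(1.100000) = -0.205834
  f'(1.100000) = 0.804166
  x_1 = 1.100000 - (-0.205834)/0.804166 = 1.355960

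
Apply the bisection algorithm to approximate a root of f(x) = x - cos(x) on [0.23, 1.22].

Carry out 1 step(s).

f(x) = x - cos(x)
Initial interval: [0.23, 1.22]

Iteration 1:
  c_1 = (0.230000 + 1.220000)/2 = 0.725000
  f(c_1) = f(0.725000) = -0.023499
  f(a) × f(c) ≥ 0, new interval: [0.725000, 1.220000]

After 1 iteration(s), the approximation is c_1 = 0.725000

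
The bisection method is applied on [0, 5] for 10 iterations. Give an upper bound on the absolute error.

Bisection error bound: |error| ≤ (b-a)/2^n
|error| ≤ (5 - 0)/2^10 = 5/2^10
|error| ≤ 0.0048828125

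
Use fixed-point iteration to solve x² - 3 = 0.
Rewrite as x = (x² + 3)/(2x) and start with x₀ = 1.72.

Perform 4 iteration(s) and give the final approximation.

Equation: x² - 3 = 0
Fixed-point form: x = (x² + 3)/(2x)
x₀ = 1.72

x_1 = g(1.720000) = 1.732093
x_2 = g(1.732093) = 1.732051
x_3 = g(1.732051) = 1.732051
x_4 = g(1.732051) = 1.732051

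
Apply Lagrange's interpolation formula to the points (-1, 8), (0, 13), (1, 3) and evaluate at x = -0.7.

Lagrange interpolation formula:
P(x) = Σ yᵢ × Lᵢ(x)
where Lᵢ(x) = Π_{j≠i} (x - xⱼ)/(xᵢ - xⱼ)

L_0(-0.7) = (-0.7 - 0)/(-1 - 0) × (-0.7 - 1)/(-1 - 1) = 0.595000
L_1(-0.7) = (-0.7 - (-1))/(0 - (-1)) × (-0.7 - 1)/(0 - 1) = 0.510000
L_2(-0.7) = (-0.7 - (-1))/(1 - (-1)) × (-0.7 - 0)/(1 - 0) = -0.105000

P(-0.7) = 8×L_0(-0.7) + 13×L_1(-0.7) + 3×L_2(-0.7)
P(-0.7) = 11.075000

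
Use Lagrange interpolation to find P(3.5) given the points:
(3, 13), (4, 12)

Lagrange interpolation formula:
P(x) = Σ yᵢ × Lᵢ(x)
where Lᵢ(x) = Π_{j≠i} (x - xⱼ)/(xᵢ - xⱼ)

L_0(3.5) = (3.5 - 4)/(3 - 4) = 0.500000
L_1(3.5) = (3.5 - 3)/(4 - 3) = 0.500000

P(3.5) = 13×L_0(3.5) + 12×L_1(3.5)
P(3.5) = 12.500000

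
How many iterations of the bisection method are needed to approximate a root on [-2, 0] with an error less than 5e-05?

We need (b-a)/2^n ≤ 5e-05
(0 - (-2))/2^n ≤ 5e-05
2/2^n ≤ 5e-05
2^n ≥ 40000
n ≥ log₂(40000) = 15.29
n ≥ 16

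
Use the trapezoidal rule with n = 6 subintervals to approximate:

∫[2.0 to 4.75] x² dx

f(x) = x²
a = 2.0, b = 4.75, n = 6
h = (b - a)/n = 0.458333

Trapezoidal rule: (h/2)[f(x₀) + 2f(x₁) + 2f(x₂) + ... + f(xₙ)]

x_0 = 2.0000, f(x_0) = 4.000000, coefficient = 1
x_1 = 2.4583, f(x_1) = 6.043403, coefficient = 2
x_2 = 2.9167, f(x_2) = 8.506944, coefficient = 2
x_3 = 3.3750, f(x_3) = 11.390625, coefficient = 2
x_4 = 3.8333, f(x_4) = 14.694444, coefficient = 2
x_5 = 4.2917, f(x_5) = 18.418403, coefficient = 2
x_6 = 4.7500, f(x_6) = 22.562500, coefficient = 1

I ≈ (0.458333/2) × 144.670139 = 33.153573
Exact value: 33.057292
Error: 0.096282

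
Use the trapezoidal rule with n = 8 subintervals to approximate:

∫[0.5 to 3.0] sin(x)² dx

f(x) = sin(x)²
a = 0.5, b = 3.0, n = 8
h = (b - a)/n = 0.312500

Trapezoidal rule: (h/2)[f(x₀) + 2f(x₁) + 2f(x₂) + ... + f(xₙ)]

x_0 = 0.5000, f(x_0) = 0.229849, coefficient = 1
x_1 = 0.8125, f(x_1) = 0.527089, coefficient = 2
x_2 = 1.1250, f(x_2) = 0.814087, coefficient = 2
x_3 = 1.4375, f(x_3) = 0.982337, coefficient = 2
x_4 = 1.7500, f(x_4) = 0.968228, coefficient = 2
x_5 = 2.0625, f(x_5) = 0.777095, coefficient = 2
x_6 = 2.3750, f(x_6) = 0.481199, coefficient = 2
x_7 = 2.6875, f(x_7) = 0.192411, coefficient = 2
x_8 = 3.0000, f(x_8) = 0.019915, coefficient = 1

I ≈ (0.312500/2) × 9.734655 = 1.521040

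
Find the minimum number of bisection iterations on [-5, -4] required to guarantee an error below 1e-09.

We need (b-a)/2^n ≤ 1e-09
(-4 - (-5))/2^n ≤ 1e-09
1/2^n ≤ 1e-09
2^n ≥ 1000000000
n ≥ log₂(1000000000) = 29.90
n ≥ 30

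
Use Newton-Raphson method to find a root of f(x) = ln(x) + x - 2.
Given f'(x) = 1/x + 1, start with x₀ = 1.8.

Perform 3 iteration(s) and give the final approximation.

f(x) = ln(x) + x - 2
f'(x) = 1/x + 1
x₀ = 1.8

Newton-Raphson formula: x_{n+1} = x_n - f(x_n)/f'(x_n)

Iteration 1:
  f(1.800000) = 0.387787
  f'(1.800000) = 1.555556
  x_1 = 1.800000 - 0.387787/1.555556 = 1.550709
Iteration 2:
  f(1.550709) = -0.010579
  f'(1.550709) = 1.644866
  x_2 = 1.550709 - (-0.010579)/1.644866 = 1.557140
Iteration 3:
  f(1.557140) = -0.000009
  f'(1.557140) = 1.642203
  x_3 = 1.557140 - (-0.000009)/1.642203 = 1.557146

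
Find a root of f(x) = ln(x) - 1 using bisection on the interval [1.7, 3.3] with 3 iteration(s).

f(x) = ln(x) - 1
Initial interval: [1.7, 3.3]

Iteration 1:
  c_1 = (1.700000 + 3.300000)/2 = 2.500000
  f(c_1) = f(2.500000) = -0.083709
  f(a) × f(c) ≥ 0, new interval: [2.500000, 3.300000]
Iteration 2:
  c_2 = (2.500000 + 3.300000)/2 = 2.900000
  f(c_2) = f(2.900000) = 0.064711
  f(a) × f(c) < 0, new interval: [2.500000, 2.900000]
Iteration 3:
  c_3 = (2.500000 + 2.900000)/2 = 2.700000
  f(c_3) = f(2.700000) = -0.006748
  f(a) × f(c) ≥ 0, new interval: [2.700000, 2.900000]

After 3 iteration(s), the approximation is c_3 = 2.700000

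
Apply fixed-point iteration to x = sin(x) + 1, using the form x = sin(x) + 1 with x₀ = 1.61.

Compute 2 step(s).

Equation: x = sin(x) + 1
Fixed-point form: x = sin(x) + 1
x₀ = 1.61

x_1 = g(1.610000) = 1.999232
x_2 = g(1.999232) = 1.909617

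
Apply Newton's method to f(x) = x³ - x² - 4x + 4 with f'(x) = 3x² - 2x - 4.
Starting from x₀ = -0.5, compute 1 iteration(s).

f(x) = x³ - x² - 4x + 4
f'(x) = 3x² - 2x - 4
x₀ = -0.5

Newton-Raphson formula: x_{n+1} = x_n - f(x_n)/f'(x_n)

Iteration 1:
  f(-0.500000) = 5.625000
  f'(-0.500000) = -2.250000
  x_1 = -0.500000 - 5.625000/(-2.250000) = 2.000000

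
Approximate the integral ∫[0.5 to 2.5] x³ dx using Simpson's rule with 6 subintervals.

f(x) = x³
a = 0.5, b = 2.5, n = 6
h = (b - a)/n = 0.333333

Simpson's rule: (h/3)[f(x₀) + 4f(x₁) + 2f(x₂) + ... + f(xₙ)]

x_0 = 0.5000, f(x_0) = 0.125000, coefficient = 1
x_1 = 0.8333, f(x_1) = 0.578704, coefficient = 4
x_2 = 1.1667, f(x_2) = 1.587963, coefficient = 2
x_3 = 1.5000, f(x_3) = 3.375000, coefficient = 4
x_4 = 1.8333, f(x_4) = 6.162037, coefficient = 2
x_5 = 2.1667, f(x_5) = 10.171296, coefficient = 4
x_6 = 2.5000, f(x_6) = 15.625000, coefficient = 1

I ≈ (0.333333/3) × 87.750000 = 9.750000
Exact value: 9.750000
Error: 0.000000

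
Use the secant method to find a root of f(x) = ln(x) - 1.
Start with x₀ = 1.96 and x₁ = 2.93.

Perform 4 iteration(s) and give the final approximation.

f(x) = ln(x) - 1
x₀ = 1.96, x₁ = 2.93

Secant formula: x_{n+1} = x_n - f(x_n)(x_n - x_{n-1})/(f(x_n) - f(x_{n-1}))

Iteration 1:
  f(1.960000) = -0.327056
  f(2.930000) = 0.075002
  x_2 = 2.930000 - 0.075002×(2.930000 - 1.960000)/(0.075002 - (-0.327056))
       = 2.749050
Iteration 2:
  f(2.930000) = 0.075002
  f(2.749050) = 0.011255
  x_3 = 2.749050 - 0.011255×(2.749050 - 2.930000)/(0.011255 - 0.075002)
       = 2.717101
Iteration 3:
  f(2.749050) = 0.011255
  f(2.717101) = -0.000435
  x_4 = 2.717101 - (-0.000435)×(2.717101 - 2.749050)/(-0.000435 - 0.011255)
       = 2.718289
Iteration 4:
  f(2.717101) = -0.000435
  f(2.718289) = 0.000002
  x_5 = 2.718289 - 0.000002×(2.718289 - 2.717101)/(0.000002 - (-0.000435))
       = 2.718282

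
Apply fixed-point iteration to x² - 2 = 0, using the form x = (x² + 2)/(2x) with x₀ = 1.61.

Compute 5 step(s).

Equation: x² - 2 = 0
Fixed-point form: x = (x² + 2)/(2x)
x₀ = 1.61

x_1 = g(1.610000) = 1.426118
x_2 = g(1.426118) = 1.414263
x_3 = g(1.414263) = 1.414214
x_4 = g(1.414214) = 1.414214
x_5 = g(1.414214) = 1.414214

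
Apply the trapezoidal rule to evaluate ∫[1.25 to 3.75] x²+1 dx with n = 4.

f(x) = x²+1
a = 1.25, b = 3.75, n = 4
h = (b - a)/n = 0.625000

Trapezoidal rule: (h/2)[f(x₀) + 2f(x₁) + 2f(x₂) + ... + f(xₙ)]

x_0 = 1.2500, f(x_0) = 2.562500, coefficient = 1
x_1 = 1.8750, f(x_1) = 4.515625, coefficient = 2
x_2 = 2.5000, f(x_2) = 7.250000, coefficient = 2
x_3 = 3.1250, f(x_3) = 10.765625, coefficient = 2
x_4 = 3.7500, f(x_4) = 15.062500, coefficient = 1

I ≈ (0.625000/2) × 62.687500 = 19.589844
Exact value: 19.427083
Error: 0.162760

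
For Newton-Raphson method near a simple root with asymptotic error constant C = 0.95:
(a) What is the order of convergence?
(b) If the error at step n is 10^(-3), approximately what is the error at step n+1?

(a) Newton-Raphson has quadratic (order 2) convergence near simple roots.
    This means |e_{n+1}| ≈ C|e_n|².

(b) With |e_n| = 10^(-3) and C = 0.95:
    |e_{n+1}| ≈ 0.95 × (10^(-3))² = 0.95 × 10^(-6)

(a) 2 (quadratic); (b) |e_{n+1}| ≈ 9.500e-07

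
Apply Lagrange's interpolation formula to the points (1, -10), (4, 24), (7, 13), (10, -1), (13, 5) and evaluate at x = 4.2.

Lagrange interpolation formula:
P(x) = Σ yᵢ × Lᵢ(x)
where Lᵢ(x) = Π_{j≠i} (x - xⱼ)/(xᵢ - xⱼ)

L_0(4.2) = (4.2 - 4)/(1 - 4) × (4.2 - 7)/(1 - 7) × (4.2 - 10)/(1 - 10) × (4.2 - 13)/(1 - 13) = -0.014703
L_1(4.2) = (4.2 - 1)/(4 - 1) × (4.2 - 7)/(4 - 7) × (4.2 - 10)/(4 - 10) × (4.2 - 13)/(4 - 13) = 0.940984
L_2(4.2) = (4.2 - 1)/(7 - 1) × (4.2 - 4)/(7 - 4) × (4.2 - 10)/(7 - 10) × (4.2 - 13)/(7 - 13) = 0.100820
L_3(4.2) = (4.2 - 1)/(10 - 1) × (4.2 - 4)/(10 - 4) × (4.2 - 7)/(10 - 7) × (4.2 - 13)/(10 - 13) = -0.032448
L_4(4.2) = (4.2 - 1)/(13 - 1) × (4.2 - 4)/(13 - 4) × (4.2 - 7)/(13 - 7) × (4.2 - 10)/(13 - 10) = 0.005347

P(4.2) = (-10)×L_0(4.2) + 24×L_1(4.2) + 13×L_2(4.2) + (-1)×L_3(4.2) + 5×L_4(4.2)
P(4.2) = 24.100491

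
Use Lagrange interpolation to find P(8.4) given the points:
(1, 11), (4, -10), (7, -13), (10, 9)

Lagrange interpolation formula:
P(x) = Σ yᵢ × Lᵢ(x)
where Lᵢ(x) = Π_{j≠i} (x - xⱼ)/(xᵢ - xⱼ)

L_0(8.4) = (8.4 - 4)/(1 - 4) × (8.4 - 7)/(1 - 7) × (8.4 - 10)/(1 - 10) = 0.060840
L_1(8.4) = (8.4 - 1)/(4 - 1) × (8.4 - 7)/(4 - 7) × (8.4 - 10)/(4 - 10) = -0.306963
L_2(8.4) = (8.4 - 1)/(7 - 1) × (8.4 - 4)/(7 - 4) × (8.4 - 10)/(7 - 10) = 0.964741
L_3(8.4) = (8.4 - 1)/(10 - 1) × (8.4 - 4)/(10 - 4) × (8.4 - 7)/(10 - 7) = 0.281383

P(8.4) = 11×L_0(8.4) + (-10)×L_1(8.4) + (-13)×L_2(8.4) + 9×L_3(8.4)
P(8.4) = -6.270321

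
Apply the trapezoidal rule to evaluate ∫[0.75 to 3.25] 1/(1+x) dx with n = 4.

f(x) = 1/(1+x)
a = 0.75, b = 3.25, n = 4
h = (b - a)/n = 0.625000

Trapezoidal rule: (h/2)[f(x₀) + 2f(x₁) + 2f(x₂) + ... + f(xₙ)]

x_0 = 0.7500, f(x_0) = 0.571429, coefficient = 1
x_1 = 1.3750, f(x_1) = 0.421053, coefficient = 2
x_2 = 2.0000, f(x_2) = 0.333333, coefficient = 2
x_3 = 2.6250, f(x_3) = 0.275862, coefficient = 2
x_4 = 3.2500, f(x_4) = 0.235294, coefficient = 1

I ≈ (0.625000/2) × 2.867219 = 0.896006
Exact value: 0.887303
Error: 0.008703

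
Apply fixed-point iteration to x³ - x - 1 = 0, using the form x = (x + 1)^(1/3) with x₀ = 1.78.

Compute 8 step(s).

Equation: x³ - x - 1 = 0
Fixed-point form: x = (x + 1)^(1/3)
x₀ = 1.78

x_1 = g(1.780000) = 1.406096
x_2 = g(1.406096) = 1.339998
x_3 = g(1.339998) = 1.327614
x_4 = g(1.327614) = 1.325268
x_5 = g(1.325268) = 1.324822
x_6 = g(1.324822) = 1.324738
x_7 = g(1.324738) = 1.324722
x_8 = g(1.324722) = 1.324719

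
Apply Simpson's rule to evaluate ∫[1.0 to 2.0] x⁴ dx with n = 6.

f(x) = x⁴
a = 1.0, b = 2.0, n = 6
h = (b - a)/n = 0.166667

Simpson's rule: (h/3)[f(x₀) + 4f(x₁) + 2f(x₂) + ... + f(xₙ)]

x_0 = 1.0000, f(x_0) = 1.000000, coefficient = 1
x_1 = 1.1667, f(x_1) = 1.852623, coefficient = 4
x_2 = 1.3333, f(x_2) = 3.160494, coefficient = 2
x_3 = 1.5000, f(x_3) = 5.062500, coefficient = 4
x_4 = 1.6667, f(x_4) = 7.716049, coefficient = 2
x_5 = 1.8333, f(x_5) = 11.297068, coefficient = 4
x_6 = 2.0000, f(x_6) = 16.000000, coefficient = 1

I ≈ (0.166667/3) × 111.601852 = 6.200103
Exact value: 6.200000
Error: 0.000103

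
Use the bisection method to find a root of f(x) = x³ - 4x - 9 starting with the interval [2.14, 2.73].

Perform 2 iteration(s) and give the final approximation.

f(x) = x³ - 4x - 9
Initial interval: [2.14, 2.73]

Iteration 1:
  c_1 = (2.140000 + 2.730000)/2 = 2.435000
  f(c_1) = f(2.435000) = -4.302337
  f(a) × f(c) ≥ 0, new interval: [2.435000, 2.730000]
Iteration 2:
  c_2 = (2.435000 + 2.730000)/2 = 2.582500
  f(c_2) = f(2.582500) = -2.106517
  f(a) × f(c) ≥ 0, new interval: [2.582500, 2.730000]

After 2 iteration(s), the approximation is c_2 = 2.582500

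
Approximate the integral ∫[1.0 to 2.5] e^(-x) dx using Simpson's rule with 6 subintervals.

f(x) = e^(-x)
a = 1.0, b = 2.5, n = 6
h = (b - a)/n = 0.250000

Simpson's rule: (h/3)[f(x₀) + 4f(x₁) + 2f(x₂) + ... + f(xₙ)]

x_0 = 1.0000, f(x_0) = 0.367879, coefficient = 1
x_1 = 1.2500, f(x_1) = 0.286505, coefficient = 4
x_2 = 1.5000, f(x_2) = 0.223130, coefficient = 2
x_3 = 1.7500, f(x_3) = 0.173774, coefficient = 4
x_4 = 2.0000, f(x_4) = 0.135335, coefficient = 2
x_5 = 2.2500, f(x_5) = 0.105399, coefficient = 4
x_6 = 2.5000, f(x_6) = 0.082085, coefficient = 1

I ≈ (0.250000/3) × 3.429607 = 0.285801
Exact value: 0.285794
Error: 0.000006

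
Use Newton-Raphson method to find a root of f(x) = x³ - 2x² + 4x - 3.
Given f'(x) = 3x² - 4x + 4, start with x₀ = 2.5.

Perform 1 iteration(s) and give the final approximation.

f(x) = x³ - 2x² + 4x - 3
f'(x) = 3x² - 4x + 4
x₀ = 2.5

Newton-Raphson formula: x_{n+1} = x_n - f(x_n)/f'(x_n)

Iteration 1:
  f(2.500000) = 10.125000
  f'(2.500000) = 12.750000
  x_1 = 2.500000 - 10.125000/12.750000 = 1.705882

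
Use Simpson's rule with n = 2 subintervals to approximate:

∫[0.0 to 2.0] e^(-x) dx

f(x) = e^(-x)
a = 0.0, b = 2.0, n = 2
h = (b - a)/n = 1.000000

Simpson's rule: (h/3)[f(x₀) + 4f(x₁) + 2f(x₂) + ... + f(xₙ)]

x_0 = 0.0000, f(x_0) = 1.000000, coefficient = 1
x_1 = 1.0000, f(x_1) = 0.367879, coefficient = 4
x_2 = 2.0000, f(x_2) = 0.135335, coefficient = 1

I ≈ (1.000000/3) × 2.606853 = 0.868951
Exact value: 0.864665
Error: 0.004286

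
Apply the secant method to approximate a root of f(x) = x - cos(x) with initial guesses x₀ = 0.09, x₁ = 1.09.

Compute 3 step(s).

f(x) = x - cos(x)
x₀ = 0.09, x₁ = 1.09

Secant formula: x_{n+1} = x_n - f(x_n)(x_n - x_{n-1})/(f(x_n) - f(x_{n-1}))

Iteration 1:
  f(0.090000) = -0.905953
  f(1.090000) = 0.627515
  x_2 = 1.090000 - 0.627515×(1.090000 - 0.090000)/(0.627515 - (-0.905953))
       = 0.680787
Iteration 2:
  f(1.090000) = 0.627515
  f(0.680787) = -0.096290
  x_3 = 0.680787 - (-0.096290)×(0.680787 - 1.090000)/(-0.096290 - 0.627515)
       = 0.735226
Iteration 3:
  f(0.680787) = -0.096290
  f(0.735226) = -0.006453
  x_4 = 0.735226 - (-0.006453)×(0.735226 - 0.680787)/(-0.006453 - (-0.096290))
       = 0.739136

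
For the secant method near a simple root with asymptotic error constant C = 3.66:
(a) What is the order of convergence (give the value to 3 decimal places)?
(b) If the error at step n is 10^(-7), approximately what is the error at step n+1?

(a) Secant method has superlinear convergence with order φ = (1+√5)/2 ≈ 1.618.
    This means |e_{n+1}| ≈ C|e_n|^1.618.

(b) With |e_n| = 10^(-7) and C = 3.66:
    |e_{n+1}| ≈ 3.66 × (10^(-7))^1.618 = 3.66 × 10^(-11.33)

(a) ≈ 1.618 (golden ratio); (b) |e_{n+1}| ≈ 1.727e-11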